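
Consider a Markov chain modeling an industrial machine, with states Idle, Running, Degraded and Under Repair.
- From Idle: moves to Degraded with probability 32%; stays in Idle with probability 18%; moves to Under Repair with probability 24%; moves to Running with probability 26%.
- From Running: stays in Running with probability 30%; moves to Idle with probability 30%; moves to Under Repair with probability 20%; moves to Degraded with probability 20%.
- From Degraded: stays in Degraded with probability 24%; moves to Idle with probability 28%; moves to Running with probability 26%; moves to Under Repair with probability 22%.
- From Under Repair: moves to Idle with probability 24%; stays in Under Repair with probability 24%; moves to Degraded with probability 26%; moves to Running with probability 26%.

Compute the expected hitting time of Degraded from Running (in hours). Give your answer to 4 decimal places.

4.1005

Let t(s) be the expected number of hours to first reach Degraded from state s, with t(Degraded) = 0. Conditioning on the first hour:
t(Idle) = 1 + 0.18·t(Idle) + 0.26·t(Running) + 0.24·t(Under Repair)
t(Running) = 1 + 0.3·t(Idle) + 0.3·t(Running) + 0.2·t(Under Repair)
t(Under Repair) = 1 + 0.24·t(Idle) + 0.26·t(Running) + 0.24·t(Under Repair)
Solving: t(Idle) = 3.6530, t(Running) = 4.1005, t(Under Repair) = 3.8721.
Expected hours from Running to Degraded: 4.1005.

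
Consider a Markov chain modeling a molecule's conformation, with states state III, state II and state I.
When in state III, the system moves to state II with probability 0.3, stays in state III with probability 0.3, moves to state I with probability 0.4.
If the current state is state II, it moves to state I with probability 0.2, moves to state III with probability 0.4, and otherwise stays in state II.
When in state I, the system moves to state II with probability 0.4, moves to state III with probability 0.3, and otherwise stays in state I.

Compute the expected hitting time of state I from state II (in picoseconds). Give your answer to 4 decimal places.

3.6667

Let t(s) be the expected number of picoseconds to first reach state I from state s, with t(state I) = 0. Conditioning on the first picosecond:
t(state III) = 1 + 0.3·t(state III) + 0.3·t(state II)
t(state II) = 1 + 0.4·t(state III) + 0.4·t(state II)
Solving: t(state III) = 3.0000, t(state II) = 3.6667.
Expected picoseconds from state II to state I: 3.6667.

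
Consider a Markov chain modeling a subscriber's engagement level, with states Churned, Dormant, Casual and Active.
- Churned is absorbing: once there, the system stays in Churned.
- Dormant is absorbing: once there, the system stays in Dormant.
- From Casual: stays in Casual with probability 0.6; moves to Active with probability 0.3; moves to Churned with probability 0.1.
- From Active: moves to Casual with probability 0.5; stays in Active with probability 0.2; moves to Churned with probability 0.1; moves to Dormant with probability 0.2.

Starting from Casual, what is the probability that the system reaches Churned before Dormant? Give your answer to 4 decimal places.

Let h(s) be the probability of absorption at Churned starting from transient state s. Then h(Churned) = 1 and h(Dormant) = 0. By first-step analysis:
h(Casual) = 0.1·1 + 0.6·h(Casual) + 0.3·h(Active)
h(Active) = 0.1·1 + 0.2·0 + 0.5·h(Casual) + 0.2·h(Active)
Solving: h(Casual) = 0.6471, h(Active) = 0.5294.
Starting from Casual, the probability is 0.6471.

0.6471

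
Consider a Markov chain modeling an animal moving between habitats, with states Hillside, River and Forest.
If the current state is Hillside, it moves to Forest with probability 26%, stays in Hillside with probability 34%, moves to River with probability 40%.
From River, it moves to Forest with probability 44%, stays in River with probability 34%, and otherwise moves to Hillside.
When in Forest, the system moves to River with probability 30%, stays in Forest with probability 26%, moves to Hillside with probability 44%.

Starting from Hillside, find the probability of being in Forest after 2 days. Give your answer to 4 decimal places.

0.3320

Sum over the intermediate state after 1 day:
P = P(Hillside→Hillside)·P(Hillside→Forest) + P(Hillside→River)·P(River→Forest) + P(Hillside→Forest)·P(Forest→Forest)
  = 0.34×0.26 + 0.4×0.44 + 0.26×0.26
  = 0.0884 + 0.1760 + 0.0676 = 0.3320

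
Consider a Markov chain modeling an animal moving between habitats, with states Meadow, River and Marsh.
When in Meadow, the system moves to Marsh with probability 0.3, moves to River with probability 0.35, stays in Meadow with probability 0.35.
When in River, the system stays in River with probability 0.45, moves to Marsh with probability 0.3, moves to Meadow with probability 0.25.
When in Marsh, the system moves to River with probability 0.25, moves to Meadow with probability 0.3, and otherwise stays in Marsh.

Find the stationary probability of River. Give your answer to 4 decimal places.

0.3497

Let the stationary distribution be π with π = πP and π_1 + π_2 + π_3 = 1.
π_1 = 0.35·π_1 + 0.25·π_2 + 0.3·π_3
π_2 = 0.35·π_1 + 0.45·π_2 + 0.25·π_3
Solving with the normalization constraint gives π = (0.2974, 0.3497, 0.3529).
So the stationary probability of River is 0.3497.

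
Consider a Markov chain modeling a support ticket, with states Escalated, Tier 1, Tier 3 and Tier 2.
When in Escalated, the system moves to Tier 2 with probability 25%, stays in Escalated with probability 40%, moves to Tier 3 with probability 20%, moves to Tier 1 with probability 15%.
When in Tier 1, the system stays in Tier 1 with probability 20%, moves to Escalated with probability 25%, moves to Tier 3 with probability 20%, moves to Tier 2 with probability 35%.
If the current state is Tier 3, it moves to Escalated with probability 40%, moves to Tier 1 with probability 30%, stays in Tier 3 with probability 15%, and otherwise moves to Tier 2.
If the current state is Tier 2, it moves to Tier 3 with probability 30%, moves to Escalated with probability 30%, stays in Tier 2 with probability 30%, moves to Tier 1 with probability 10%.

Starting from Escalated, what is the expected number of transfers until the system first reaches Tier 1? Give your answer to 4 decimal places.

5.8832

Let t(s) be the expected number of transfers to first reach Tier 1 from state s, with t(Tier 1) = 0. Conditioning on the first transfer:
t(Escalated) = 1 + 0.4·t(Escalated) + 0.2·t(Tier 3) + 0.25·t(Tier 2)
t(Tier 3) = 1 + 0.4·t(Escalated) + 0.15·t(Tier 3) + 0.15·t(Tier 2)
t(Tier 2) = 1 + 0.3·t(Escalated) + 0.3·t(Tier 3) + 0.3·t(Tier 2)
Solving: t(Escalated) = 5.8832, t(Tier 3) = 5.0219, t(Tier 2) = 6.1022.
Expected transfers from Escalated to Tier 1: 5.8832.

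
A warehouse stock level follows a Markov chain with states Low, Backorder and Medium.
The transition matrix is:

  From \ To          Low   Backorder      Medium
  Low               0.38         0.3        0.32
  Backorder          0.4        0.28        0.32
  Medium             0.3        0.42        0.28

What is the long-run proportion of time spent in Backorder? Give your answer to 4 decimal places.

0.3303

Let the stationary distribution be π with π = πP and π_1 + π_2 + π_3 = 1.
π_1 = 0.38·π_1 + 0.4·π_2 + 0.3·π_3
π_2 = 0.3·π_1 + 0.28·π_2 + 0.42·π_3
Solving with the normalization constraint gives π = (0.3620, 0.3303, 0.3077).
So the stationary probability of Backorder is 0.3303.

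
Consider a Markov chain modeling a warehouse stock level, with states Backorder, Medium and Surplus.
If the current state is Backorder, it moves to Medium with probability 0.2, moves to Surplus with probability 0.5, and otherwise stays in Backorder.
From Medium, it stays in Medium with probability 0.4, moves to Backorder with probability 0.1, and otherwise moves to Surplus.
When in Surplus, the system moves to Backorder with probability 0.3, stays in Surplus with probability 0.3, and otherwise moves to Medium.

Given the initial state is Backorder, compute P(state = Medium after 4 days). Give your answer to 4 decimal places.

Propagate the distribution vector 4 days from Backorder.
After 0 days: (1.0000, 0.0000, 0.0000)
After 1 day: (0.3000, 0.2000, 0.5000)
After 2 days: (0.2600, 0.3400, 0.4000)
After 3 days: (0.2320, 0.3480, 0.4200)
After 4 days: (0.2304, 0.3536, 0.4160)
P(in Medium after 4 days) = 0.3536

0.3536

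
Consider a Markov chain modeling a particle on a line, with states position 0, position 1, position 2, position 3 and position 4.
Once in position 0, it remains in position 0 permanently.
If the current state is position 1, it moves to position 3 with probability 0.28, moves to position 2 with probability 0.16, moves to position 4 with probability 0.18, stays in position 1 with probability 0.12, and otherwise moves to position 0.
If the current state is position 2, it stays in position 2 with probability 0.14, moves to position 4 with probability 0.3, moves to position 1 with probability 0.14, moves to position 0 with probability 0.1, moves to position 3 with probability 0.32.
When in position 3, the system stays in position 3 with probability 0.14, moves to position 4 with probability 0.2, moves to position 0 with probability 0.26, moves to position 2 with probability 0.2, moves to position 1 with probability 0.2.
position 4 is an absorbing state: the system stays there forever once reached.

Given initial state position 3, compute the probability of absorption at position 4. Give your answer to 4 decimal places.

Let h(s) be the probability of absorption at position 4 starting from transient state s. Then h(position 4) = 1 and h(position 0) = 0. By first-step analysis:
h(position 1) = 0.26·0 + 0.12·h(position 1) + 0.16·h(position 2) + 0.28·h(position 3) + 0.18·1
h(position 2) = 0.1·0 + 0.14·h(position 1) + 0.14·h(position 2) + 0.32·h(position 3) + 0.3·1
h(position 3) = 0.26·0 + 0.2·h(position 1) + 0.2·h(position 2) + 0.14·h(position 3) + 0.2·1
Solving: h(position 1) = 0.4677, h(position 2) = 0.6043, h(position 3) = 0.4819.
Starting from position 3, the probability is 0.4819.

0.4819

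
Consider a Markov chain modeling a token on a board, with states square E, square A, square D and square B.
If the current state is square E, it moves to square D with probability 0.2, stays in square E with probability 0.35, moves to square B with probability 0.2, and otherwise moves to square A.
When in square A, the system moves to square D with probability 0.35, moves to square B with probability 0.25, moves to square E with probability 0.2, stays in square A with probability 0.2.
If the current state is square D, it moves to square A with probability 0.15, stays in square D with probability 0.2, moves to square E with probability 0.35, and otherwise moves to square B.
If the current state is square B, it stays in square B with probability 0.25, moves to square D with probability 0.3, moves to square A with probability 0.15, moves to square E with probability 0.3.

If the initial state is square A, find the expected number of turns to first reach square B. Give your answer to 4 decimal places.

4.0120

Let t(s) be the expected number of turns to first reach square B from state s, with t(square B) = 0. Conditioning on the first turn:
t(square E) = 1 + 0.35·t(square E) + 0.25·t(square A) + 0.2·t(square D)
t(square A) = 1 + 0.2·t(square E) + 0.2·t(square A) + 0.35·t(square D)
t(square D) = 1 + 0.35·t(square E) + 0.15·t(square A) + 0.2·t(square D)
Solving: t(square E) = 4.2728, t(square A) = 4.0120, t(square D) = 3.8716.
Expected turns from square A to square B: 4.0120.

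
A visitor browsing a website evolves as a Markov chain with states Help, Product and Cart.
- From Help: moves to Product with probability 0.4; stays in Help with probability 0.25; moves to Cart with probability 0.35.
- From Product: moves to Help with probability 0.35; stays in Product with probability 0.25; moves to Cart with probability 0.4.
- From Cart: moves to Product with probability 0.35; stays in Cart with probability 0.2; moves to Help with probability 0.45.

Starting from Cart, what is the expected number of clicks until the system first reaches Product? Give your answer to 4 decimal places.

2.7119

Let t(s) be the expected number of clicks to first reach Product from state s, with t(Product) = 0. Conditioning on the first click:
t(Help) = 1 + 0.25·t(Help) + 0.35·t(Cart)
t(Cart) = 1 + 0.45·t(Help) + 0.2·t(Cart)
Solving: t(Help) = 2.5989, t(Cart) = 2.7119.
Expected clicks from Cart to Product: 2.7119.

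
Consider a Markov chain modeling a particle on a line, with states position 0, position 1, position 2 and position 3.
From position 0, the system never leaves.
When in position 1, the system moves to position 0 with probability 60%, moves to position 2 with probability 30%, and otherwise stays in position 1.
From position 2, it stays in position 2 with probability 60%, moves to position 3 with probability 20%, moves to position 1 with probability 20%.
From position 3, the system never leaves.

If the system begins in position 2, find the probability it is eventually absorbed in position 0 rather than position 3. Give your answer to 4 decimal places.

Let h(s) be the probability of absorption at position 0 starting from transient state s. Then h(position 0) = 1 and h(position 3) = 0. By first-step analysis:
h(position 1) = 0.6·1 + 0.1·h(position 1) + 0.3·h(position 2)
h(position 2) = 0.2·h(position 1) + 0.6·h(position 2) + 0.2·0
Solving: h(position 1) = 0.8000, h(position 2) = 0.4000.
Starting from position 2, the probability is 0.4000.

0.4000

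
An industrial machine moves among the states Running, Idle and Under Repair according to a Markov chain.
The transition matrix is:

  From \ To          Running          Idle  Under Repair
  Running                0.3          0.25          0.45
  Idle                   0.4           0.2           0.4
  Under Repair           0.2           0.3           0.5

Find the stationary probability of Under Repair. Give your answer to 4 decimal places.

Let the stationary distribution be π with π = πP and π_1 + π_2 + π_3 = 1.
π_1 = 0.3·π_1 + 0.4·π_2 + 0.2·π_3
π_2 = 0.25·π_1 + 0.2·π_2 + 0.3·π_3
Solving with the normalization constraint gives π = (0.2800, 0.2600, 0.4600).
So the stationary probability of Under Repair is 0.4600.

0.4600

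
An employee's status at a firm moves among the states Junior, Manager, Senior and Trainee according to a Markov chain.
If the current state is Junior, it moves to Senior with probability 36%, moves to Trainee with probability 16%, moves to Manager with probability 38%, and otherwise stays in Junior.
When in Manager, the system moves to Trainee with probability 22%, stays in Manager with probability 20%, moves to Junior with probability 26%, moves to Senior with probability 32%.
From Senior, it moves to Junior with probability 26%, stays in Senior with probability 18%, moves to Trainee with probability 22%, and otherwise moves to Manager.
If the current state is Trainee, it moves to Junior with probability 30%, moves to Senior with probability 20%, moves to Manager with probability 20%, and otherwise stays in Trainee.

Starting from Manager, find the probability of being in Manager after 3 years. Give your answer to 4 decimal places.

0.2772

Propagate the distribution vector 3 years from Manager.
After 0 years: (0.0000, 1.0000, 0.0000, 0.0000)
After 1 year: (0.2600, 0.2000, 0.3200, 0.2200)
After 2 years: (0.2272, 0.2916, 0.2592, 0.2220)
After 3 years: (0.2325, 0.2772, 0.2662, 0.2241)
P(in Manager after 3 years) = 0.2772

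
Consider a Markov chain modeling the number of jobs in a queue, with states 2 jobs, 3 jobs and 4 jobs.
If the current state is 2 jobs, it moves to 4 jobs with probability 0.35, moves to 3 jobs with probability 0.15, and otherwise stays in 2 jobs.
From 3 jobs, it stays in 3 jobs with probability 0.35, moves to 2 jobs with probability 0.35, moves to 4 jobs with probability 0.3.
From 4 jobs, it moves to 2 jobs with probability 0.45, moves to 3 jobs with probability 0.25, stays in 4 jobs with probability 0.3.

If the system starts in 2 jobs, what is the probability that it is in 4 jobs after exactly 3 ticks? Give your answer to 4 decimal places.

0.3230

Propagate the distribution vector 3 ticks from 2 jobs.
After 0 ticks: (1.0000, 0.0000, 0.0000)
After 1 tick: (0.5000, 0.1500, 0.3500)
After 2 ticks: (0.4600, 0.2150, 0.3250)
After 3 ticks: (0.4515, 0.2255, 0.3230)
P(in 4 jobs after 3 ticks) = 0.3230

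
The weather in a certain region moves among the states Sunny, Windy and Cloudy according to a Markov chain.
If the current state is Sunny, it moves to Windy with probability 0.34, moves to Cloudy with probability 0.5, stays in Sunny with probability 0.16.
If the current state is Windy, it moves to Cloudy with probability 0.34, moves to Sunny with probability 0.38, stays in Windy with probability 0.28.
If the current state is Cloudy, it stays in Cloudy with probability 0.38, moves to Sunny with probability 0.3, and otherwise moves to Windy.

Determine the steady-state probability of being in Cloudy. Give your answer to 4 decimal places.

0.4017

Let the stationary distribution be π with π = πP and π_1 + π_2 + π_3 = 1.
π_1 = 0.16·π_1 + 0.38·π_2 + 0.3·π_3
π_2 = 0.34·π_1 + 0.28·π_2 + 0.32·π_3
Solving with the normalization constraint gives π = (0.2851, 0.3132, 0.4017).
So the stationary probability of Cloudy is 0.4017.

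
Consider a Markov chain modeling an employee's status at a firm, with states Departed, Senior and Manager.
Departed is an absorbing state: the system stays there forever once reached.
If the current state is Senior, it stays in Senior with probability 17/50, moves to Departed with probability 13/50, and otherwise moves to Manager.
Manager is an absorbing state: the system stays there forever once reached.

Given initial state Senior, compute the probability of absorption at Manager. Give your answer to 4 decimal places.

0.6061

Let h(s) be the probability of absorption at Manager starting from transient state s. Then h(Manager) = 1 and h(Departed) = 0. By first-step analysis:
h(Senior) = 0.26·0 + 0.34·h(Senior) + 0.4·1
Solving: h(Senior) = 0.6061.
Starting from Senior, the probability is 0.6061.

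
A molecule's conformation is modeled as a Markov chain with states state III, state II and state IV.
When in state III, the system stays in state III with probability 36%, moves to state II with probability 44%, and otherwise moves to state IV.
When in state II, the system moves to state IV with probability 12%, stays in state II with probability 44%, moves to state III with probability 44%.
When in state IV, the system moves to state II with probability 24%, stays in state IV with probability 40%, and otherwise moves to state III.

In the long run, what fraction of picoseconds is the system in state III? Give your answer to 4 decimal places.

0.3918

Let the stationary distribution be π with π = πP and π_1 + π_2 + π_3 = 1.
π_1 = 0.36·π_1 + 0.44·π_2 + 0.36·π_3
π_2 = 0.44·π_1 + 0.44·π_2 + 0.24·π_3
Solving with the normalization constraint gives π = (0.3918, 0.3980, 0.2102).
So the stationary probability of state III is 0.3918.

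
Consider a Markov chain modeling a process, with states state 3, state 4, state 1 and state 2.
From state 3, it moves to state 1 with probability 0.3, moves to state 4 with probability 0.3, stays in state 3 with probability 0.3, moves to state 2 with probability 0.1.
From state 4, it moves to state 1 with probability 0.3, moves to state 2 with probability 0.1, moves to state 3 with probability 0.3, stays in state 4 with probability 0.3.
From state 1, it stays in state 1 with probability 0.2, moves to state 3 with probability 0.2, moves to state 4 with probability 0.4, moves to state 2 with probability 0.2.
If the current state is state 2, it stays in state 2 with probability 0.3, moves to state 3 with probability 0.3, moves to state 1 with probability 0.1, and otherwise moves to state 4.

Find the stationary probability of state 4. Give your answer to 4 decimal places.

Let the stationary distribution be π with π = πP and π_1 + π_2 + π_3 + π_4 = 1.
π_1 = 0.3·π_1 + 0.3·π_2 + 0.2·π_3 + 0.3·π_4
π_2 = 0.3·π_1 + 0.3·π_2 + 0.4·π_3 + 0.3·π_4
π_3 = 0.3·π_1 + 0.3·π_2 + 0.2·π_3 + 0.1·π_4
Solving with the normalization constraint gives π = (0.2756, 0.3244, 0.2444, 0.1556).
So the stationary probability of state 4 is 0.3244.

0.3244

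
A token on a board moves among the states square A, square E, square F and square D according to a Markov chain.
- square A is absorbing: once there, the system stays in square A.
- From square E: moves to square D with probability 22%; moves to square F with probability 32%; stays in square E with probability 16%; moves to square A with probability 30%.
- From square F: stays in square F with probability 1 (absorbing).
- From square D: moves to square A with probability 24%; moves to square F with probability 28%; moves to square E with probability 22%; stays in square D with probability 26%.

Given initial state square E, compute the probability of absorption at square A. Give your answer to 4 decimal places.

Let h(s) be the probability of absorption at square A starting from transient state s. Then h(square A) = 1 and h(square F) = 0. By first-step analysis:
h(square E) = 0.3·1 + 0.16·h(square E) + 0.32·0 + 0.22·h(square D)
h(square D) = 0.24·1 + 0.22·h(square E) + 0.28·0 + 0.26·h(square D)
Solving: h(square E) = 0.4794, h(square D) = 0.4669.
Starting from square E, the probability is 0.4794.

0.4794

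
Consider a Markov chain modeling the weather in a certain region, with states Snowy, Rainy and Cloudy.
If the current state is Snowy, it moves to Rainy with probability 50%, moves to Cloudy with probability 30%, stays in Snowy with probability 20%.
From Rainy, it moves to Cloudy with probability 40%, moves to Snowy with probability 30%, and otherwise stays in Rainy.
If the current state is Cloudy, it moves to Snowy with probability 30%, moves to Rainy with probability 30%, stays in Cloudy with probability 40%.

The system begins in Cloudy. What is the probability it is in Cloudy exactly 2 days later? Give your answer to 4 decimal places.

Sum over the intermediate state after 1 day:
P = P(Cloudy→Snowy)·P(Snowy→Cloudy) + P(Cloudy→Rainy)·P(Rainy→Cloudy) + P(Cloudy→Cloudy)·P(Cloudy→Cloudy)
  = 0.3×0.3 + 0.3×0.4 + 0.4×0.4
  = 0.0900 + 0.1200 + 0.1600 = 0.3700

0.3700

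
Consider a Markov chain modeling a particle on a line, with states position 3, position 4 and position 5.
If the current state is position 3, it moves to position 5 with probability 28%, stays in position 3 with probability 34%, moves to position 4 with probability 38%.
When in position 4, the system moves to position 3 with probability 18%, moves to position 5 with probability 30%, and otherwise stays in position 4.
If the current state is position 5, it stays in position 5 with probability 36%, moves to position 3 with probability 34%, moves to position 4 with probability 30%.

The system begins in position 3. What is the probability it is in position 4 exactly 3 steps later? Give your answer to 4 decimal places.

0.4127

Propagate the distribution vector 3 steps from position 3.
After 0 steps: (1.0000, 0.0000, 0.0000)
After 1 step: (0.3400, 0.3800, 0.2800)
After 2 steps: (0.2792, 0.4108, 0.3100)
After 3 steps: (0.2743, 0.4127, 0.3130)
P(in position 4 after 3 steps) = 0.4127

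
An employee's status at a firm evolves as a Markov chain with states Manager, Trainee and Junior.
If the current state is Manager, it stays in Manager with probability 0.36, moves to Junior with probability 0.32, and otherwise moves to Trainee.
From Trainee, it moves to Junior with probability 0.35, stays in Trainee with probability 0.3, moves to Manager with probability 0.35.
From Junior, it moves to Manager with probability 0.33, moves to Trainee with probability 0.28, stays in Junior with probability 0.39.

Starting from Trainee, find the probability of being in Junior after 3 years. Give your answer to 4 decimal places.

0.3537

Propagate the distribution vector 3 years from Trainee.
After 0 years: (0.0000, 1.0000, 0.0000)
After 1 year: (0.3500, 0.3000, 0.3500)
After 2 years: (0.3465, 0.3000, 0.3535)
After 3 years: (0.3464, 0.2999, 0.3537)
P(in Junior after 3 years) = 0.3537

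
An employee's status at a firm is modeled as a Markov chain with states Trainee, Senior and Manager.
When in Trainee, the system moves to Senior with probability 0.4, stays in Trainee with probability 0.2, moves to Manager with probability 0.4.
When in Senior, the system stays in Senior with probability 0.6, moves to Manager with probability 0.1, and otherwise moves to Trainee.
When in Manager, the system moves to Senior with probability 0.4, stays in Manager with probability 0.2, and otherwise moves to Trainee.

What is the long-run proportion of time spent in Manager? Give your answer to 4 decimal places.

Let the stationary distribution be π with π = πP and π_1 + π_2 + π_3 = 1.
π_1 = 0.2·π_1 + 0.3·π_2 + 0.4·π_3
π_2 = 0.4·π_1 + 0.6·π_2 + 0.4·π_3
Solving with the normalization constraint gives π = (0.2917, 0.5000, 0.2083).
So the stationary probability of Manager is 0.2083.

0.2083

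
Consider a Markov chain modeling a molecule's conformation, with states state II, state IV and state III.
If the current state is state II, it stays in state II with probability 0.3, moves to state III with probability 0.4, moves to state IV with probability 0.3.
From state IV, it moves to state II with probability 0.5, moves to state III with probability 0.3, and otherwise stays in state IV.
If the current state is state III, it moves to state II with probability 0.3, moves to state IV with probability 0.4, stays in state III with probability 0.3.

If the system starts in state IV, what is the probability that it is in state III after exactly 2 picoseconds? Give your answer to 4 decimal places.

0.3500

Sum over the intermediate state after 1 picosecond:
P = P(state IV→state II)·P(state II→state III) + P(state IV→state IV)·P(state IV→state III) + P(state IV→state III)·P(state III→state III)
  = 0.5×0.4 + 0.2×0.3 + 0.3×0.3
  = 0.2000 + 0.0600 + 0.0900 = 0.3500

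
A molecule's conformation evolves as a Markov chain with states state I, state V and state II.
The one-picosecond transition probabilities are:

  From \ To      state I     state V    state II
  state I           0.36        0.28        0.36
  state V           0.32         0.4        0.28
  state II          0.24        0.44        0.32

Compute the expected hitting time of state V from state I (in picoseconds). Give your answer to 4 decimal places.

2.9817

Let t(s) be the expected number of picoseconds to first reach state V from state s, with t(state V) = 0. Conditioning on the first picosecond:
t(state I) = 1 + 0.36·t(state I) + 0.36·t(state II)
t(state II) = 1 + 0.24·t(state I) + 0.32·t(state II)
Solving: t(state I) = 2.9817, t(state II) = 2.5229.
Expected picoseconds from state I to state V: 2.9817.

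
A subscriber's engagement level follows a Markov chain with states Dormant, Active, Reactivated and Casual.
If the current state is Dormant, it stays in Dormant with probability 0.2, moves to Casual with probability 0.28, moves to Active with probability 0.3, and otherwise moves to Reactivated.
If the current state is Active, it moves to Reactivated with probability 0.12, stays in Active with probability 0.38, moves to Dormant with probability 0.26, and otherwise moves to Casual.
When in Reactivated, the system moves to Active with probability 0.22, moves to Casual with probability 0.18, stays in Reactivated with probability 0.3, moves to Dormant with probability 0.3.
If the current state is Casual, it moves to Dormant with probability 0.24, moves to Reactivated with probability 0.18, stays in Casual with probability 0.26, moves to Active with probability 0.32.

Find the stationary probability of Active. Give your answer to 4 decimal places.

Let the stationary distribution be π with π = πP and π_1 + π_2 + π_3 + π_4 = 1.
π_1 = 0.2·π_1 + 0.26·π_2 + 0.3·π_3 + 0.24·π_4
π_2 = 0.3·π_1 + 0.38·π_2 + 0.22·π_3 + 0.32·π_4
π_3 = 0.22·π_1 + 0.12·π_2 + 0.3·π_3 + 0.18·π_4
Solving with the normalization constraint gives π = (0.2480, 0.3145, 0.1944, 0.2431).
So the stationary probability of Active is 0.3145.

0.3145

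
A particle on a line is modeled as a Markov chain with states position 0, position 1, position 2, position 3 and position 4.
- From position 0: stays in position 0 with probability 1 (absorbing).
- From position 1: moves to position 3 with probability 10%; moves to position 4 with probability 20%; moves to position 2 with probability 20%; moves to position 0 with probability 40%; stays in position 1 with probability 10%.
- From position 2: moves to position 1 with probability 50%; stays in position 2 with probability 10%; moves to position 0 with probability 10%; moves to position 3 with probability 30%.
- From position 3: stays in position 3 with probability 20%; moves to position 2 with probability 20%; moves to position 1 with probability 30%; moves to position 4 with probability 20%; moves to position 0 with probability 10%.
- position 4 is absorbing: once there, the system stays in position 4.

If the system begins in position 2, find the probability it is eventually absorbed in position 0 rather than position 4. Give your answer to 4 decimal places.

Let h(s) be the probability of absorption at position 0 starting from transient state s. Then h(position 0) = 1 and h(position 4) = 0. By first-step analysis:
h(position 1) = 0.4·1 + 0.1·h(position 1) + 0.2·h(position 2) + 0.1·h(position 3) + 0.2·0
h(position 2) = 0.1·1 + 0.5·h(position 1) + 0.1·h(position 2) + 0.3·h(position 3)
h(position 3) = 0.1·1 + 0.3·h(position 1) + 0.2·h(position 2) + 0.2·h(position 3) + 0.2·0
Solving: h(position 1) = 0.6471, h(position 2) = 0.6471, h(position 3) = 0.5294.
Starting from position 2, the probability is 0.6471.

0.6471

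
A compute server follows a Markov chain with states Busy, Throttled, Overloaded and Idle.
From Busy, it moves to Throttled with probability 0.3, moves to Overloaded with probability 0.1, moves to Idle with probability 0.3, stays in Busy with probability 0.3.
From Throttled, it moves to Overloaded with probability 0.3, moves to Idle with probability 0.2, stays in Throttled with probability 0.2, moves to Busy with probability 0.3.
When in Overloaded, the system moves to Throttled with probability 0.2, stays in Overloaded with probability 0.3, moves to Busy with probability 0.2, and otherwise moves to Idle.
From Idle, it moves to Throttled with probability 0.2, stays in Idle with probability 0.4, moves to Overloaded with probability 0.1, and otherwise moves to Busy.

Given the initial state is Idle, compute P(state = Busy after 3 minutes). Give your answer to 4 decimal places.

Propagate the distribution vector 3 minutes from Idle.
After 0 minutes: (0.0000, 0.0000, 0.0000, 1.0000)
After 1 minute: (0.3000, 0.2000, 0.1000, 0.4000)
After 2 minutes: (0.2900, 0.2300, 0.1600, 0.3200)
After 3 minutes: (0.2840, 0.2290, 0.1780, 0.3090)
P(in Busy after 3 minutes) = 0.2840

0.2840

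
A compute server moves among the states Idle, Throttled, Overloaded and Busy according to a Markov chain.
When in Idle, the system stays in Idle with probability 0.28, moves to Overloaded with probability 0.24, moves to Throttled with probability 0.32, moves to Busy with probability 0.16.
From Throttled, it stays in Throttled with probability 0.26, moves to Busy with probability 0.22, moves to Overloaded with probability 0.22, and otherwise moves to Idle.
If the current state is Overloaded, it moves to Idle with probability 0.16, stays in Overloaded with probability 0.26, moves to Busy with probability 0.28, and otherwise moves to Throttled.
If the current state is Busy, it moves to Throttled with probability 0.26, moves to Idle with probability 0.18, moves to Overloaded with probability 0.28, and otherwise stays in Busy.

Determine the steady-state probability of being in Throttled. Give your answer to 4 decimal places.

0.2839

Let the stationary distribution be π with π = πP and π_1 + π_2 + π_3 + π_4 = 1.
π_1 = 0.28·π_1 + 0.3·π_2 + 0.16·π_3 + 0.18·π_4
π_2 = 0.32·π_1 + 0.26·π_2 + 0.3·π_3 + 0.26·π_4
π_3 = 0.24·π_1 + 0.22·π_2 + 0.26·π_3 + 0.28·π_4
Solving with the normalization constraint gives π = (0.2323, 0.2839, 0.2487, 0.2351).
So the stationary probability of Throttled is 0.2839.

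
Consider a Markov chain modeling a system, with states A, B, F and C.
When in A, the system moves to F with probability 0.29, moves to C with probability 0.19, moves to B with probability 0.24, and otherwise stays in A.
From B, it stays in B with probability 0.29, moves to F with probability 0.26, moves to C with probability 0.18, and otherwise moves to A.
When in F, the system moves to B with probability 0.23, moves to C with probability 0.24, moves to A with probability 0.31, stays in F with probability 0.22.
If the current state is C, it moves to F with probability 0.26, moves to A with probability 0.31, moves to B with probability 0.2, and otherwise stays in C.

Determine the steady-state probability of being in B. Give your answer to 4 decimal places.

Let the stationary distribution be π with π = πP and π_1 + π_2 + π_3 + π_4 = 1.
π_1 = 0.28·π_1 + 0.27·π_2 + 0.31·π_3 + 0.31·π_4
π_2 = 0.24·π_1 + 0.29·π_2 + 0.23·π_3 + 0.2·π_4
π_3 = 0.29·π_1 + 0.26·π_2 + 0.22·π_3 + 0.26·π_4
Solving with the normalization constraint gives π = (0.2916, 0.2411, 0.2584, 0.2089).
So the stationary probability of B is 0.2411.

0.2411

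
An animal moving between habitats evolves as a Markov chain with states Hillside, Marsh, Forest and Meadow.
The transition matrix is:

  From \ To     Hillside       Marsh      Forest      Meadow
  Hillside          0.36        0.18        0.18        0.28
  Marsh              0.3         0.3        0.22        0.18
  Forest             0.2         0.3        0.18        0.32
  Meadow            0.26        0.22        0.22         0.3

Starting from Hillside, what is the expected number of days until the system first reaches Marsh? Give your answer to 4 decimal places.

4.6566

Let t(s) be the expected number of days to first reach Marsh from state s, with t(Marsh) = 0. Conditioning on the first day:
t(Hillside) = 1 + 0.36·t(Hillside) + 0.18·t(Forest) + 0.28·t(Meadow)
t(Forest) = 1 + 0.2·t(Hillside) + 0.18·t(Forest) + 0.32·t(Meadow)
t(Meadow) = 1 + 0.26·t(Hillside) + 0.22·t(Forest) + 0.3·t(Meadow)
Solving: t(Hillside) = 4.6566, t(Forest) = 4.0892, t(Meadow) = 4.4433.
Expected days from Hillside to Marsh: 4.6566.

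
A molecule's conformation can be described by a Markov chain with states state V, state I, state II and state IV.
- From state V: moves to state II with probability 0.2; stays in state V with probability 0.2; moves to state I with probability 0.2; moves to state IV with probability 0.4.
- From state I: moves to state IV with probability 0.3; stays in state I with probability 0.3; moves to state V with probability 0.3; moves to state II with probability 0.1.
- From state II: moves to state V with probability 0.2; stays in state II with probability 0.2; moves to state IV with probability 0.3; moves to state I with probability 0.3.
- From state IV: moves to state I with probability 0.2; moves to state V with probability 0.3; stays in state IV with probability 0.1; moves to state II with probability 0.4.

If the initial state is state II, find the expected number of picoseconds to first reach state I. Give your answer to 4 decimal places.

3.9933

Let t(s) be the expected number of picoseconds to first reach state I from state s, with t(state I) = 0. Conditioning on the first picosecond:
t(state V) = 1 + 0.2·t(state V) + 0.2·t(state II) + 0.4·t(state IV)
t(state II) = 1 + 0.2·t(state V) + 0.2·t(state II) + 0.3·t(state IV)
t(state IV) = 1 + 0.3·t(state V) + 0.4·t(state II) + 0.1·t(state IV)
Solving: t(state V) = 4.4295, t(state II) = 3.9933, t(state IV) = 4.3624.
Expected picoseconds from state II to state I: 3.9933.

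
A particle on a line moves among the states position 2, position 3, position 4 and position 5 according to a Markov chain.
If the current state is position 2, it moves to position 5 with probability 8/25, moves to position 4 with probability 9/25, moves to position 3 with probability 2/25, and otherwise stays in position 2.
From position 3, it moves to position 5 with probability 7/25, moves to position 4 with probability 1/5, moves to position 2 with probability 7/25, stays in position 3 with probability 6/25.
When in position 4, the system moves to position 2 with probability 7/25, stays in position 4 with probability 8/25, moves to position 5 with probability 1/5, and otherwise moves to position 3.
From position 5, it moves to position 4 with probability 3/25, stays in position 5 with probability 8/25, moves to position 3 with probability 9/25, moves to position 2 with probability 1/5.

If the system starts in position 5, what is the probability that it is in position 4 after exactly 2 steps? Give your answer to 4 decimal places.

Propagate the distribution vector 2 steps from position 5.
After 0 steps: (0.0000, 0.0000, 0.0000, 1.0000)
After 1 step: (0.2000, 0.3600, 0.1200, 0.3200)
After 2 steps: (0.2464, 0.2416, 0.2208, 0.2912)
P(in position 4 after 2 steps) = 0.2208

0.2208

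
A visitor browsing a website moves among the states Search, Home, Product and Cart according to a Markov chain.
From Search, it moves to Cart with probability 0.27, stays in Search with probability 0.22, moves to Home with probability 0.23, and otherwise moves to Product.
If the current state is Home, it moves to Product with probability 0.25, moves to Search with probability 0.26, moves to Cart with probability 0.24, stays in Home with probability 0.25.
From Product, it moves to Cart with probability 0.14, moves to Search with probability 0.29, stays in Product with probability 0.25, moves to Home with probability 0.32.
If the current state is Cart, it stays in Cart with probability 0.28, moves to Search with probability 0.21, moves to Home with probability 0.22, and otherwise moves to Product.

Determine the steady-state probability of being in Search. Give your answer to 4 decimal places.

Let the stationary distribution be π with π = πP and π_1 + π_2 + π_3 + π_4 = 1.
π_1 = 0.22·π_1 + 0.26·π_2 + 0.29·π_3 + 0.21·π_4
π_2 = 0.23·π_1 + 0.25·π_2 + 0.32·π_3 + 0.22·π_4
π_3 = 0.28·π_1 + 0.25·π_2 + 0.25·π_3 + 0.29·π_4
Solving with the normalization constraint gives π = (0.2466, 0.2568, 0.2666, 0.2299).
So the stationary probability of Search is 0.2466.

0.2466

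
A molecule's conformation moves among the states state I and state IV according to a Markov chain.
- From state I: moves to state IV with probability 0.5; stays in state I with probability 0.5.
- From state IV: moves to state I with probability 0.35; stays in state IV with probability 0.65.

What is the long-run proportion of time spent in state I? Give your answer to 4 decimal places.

Let the stationary distribution be π with π = πP and π_1 + π_2 = 1.
π_1 = 0.5·π_1 + 0.35·π_2
Solving with the normalization constraint gives π = (0.4118, 0.5882).
So the stationary probability of state I is 0.4118.

0.4118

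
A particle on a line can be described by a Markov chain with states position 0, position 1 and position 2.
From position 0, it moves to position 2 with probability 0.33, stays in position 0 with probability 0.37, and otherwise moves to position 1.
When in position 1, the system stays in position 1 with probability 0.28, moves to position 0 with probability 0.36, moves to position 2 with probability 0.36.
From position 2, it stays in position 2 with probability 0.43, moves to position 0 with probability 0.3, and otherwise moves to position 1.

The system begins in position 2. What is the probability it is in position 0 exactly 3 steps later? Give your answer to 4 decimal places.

0.3405

Propagate the distribution vector 3 steps from position 2.
After 0 steps: (0.0000, 0.0000, 1.0000)
After 1 step: (0.3000, 0.2700, 0.4300)
After 2 steps: (0.3372, 0.2817, 0.3811)
After 3 steps: (0.3405, 0.2829, 0.3766)
P(in position 0 after 3 steps) = 0.3405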